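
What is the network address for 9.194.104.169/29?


IP:   00001001.11000010.01101000.10101001
Mask: 11111111.11111111.11111111.11111000
AND operation:
Net:  00001001.11000010.01101000.10101000
Network: 9.194.104.168/29


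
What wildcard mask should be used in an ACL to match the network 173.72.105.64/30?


Subnet mask: 255.255.255.252
Wildcard = 255.255.255.255 - subnet mask
255 - 255 = 0
255 - 255 = 0
255 - 255 = 0
255 - 252 = 3
Wildcard: 0.0.0.3


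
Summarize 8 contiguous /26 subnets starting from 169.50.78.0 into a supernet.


Original prefix: /26
Number of subnets: 8 = 2^3
New prefix = 26 - 3 = 23
Supernet: 169.50.78.0/23


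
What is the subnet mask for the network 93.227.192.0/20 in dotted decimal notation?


/20 means 20 network bits, 12 host bits
Binary: 11111111111111111111000000000000
Mask: 255.255.240.0


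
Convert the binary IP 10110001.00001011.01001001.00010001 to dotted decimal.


10110001 = 177
00001011 = 11
01001001 = 73
00010001 = 17
IP: 177.11.73.17


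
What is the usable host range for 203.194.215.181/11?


Network: 203.192.0.0
Broadcast: 203.223.255.255
First usable = network + 1
Last usable = broadcast - 1
Range: 203.192.0.1 to 203.223.255.254


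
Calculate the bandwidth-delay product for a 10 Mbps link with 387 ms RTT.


BDP = bandwidth * RTT
= 10 Mbps * 387 ms
= 10 * 1e6 * 387 / 1000 bits
= 3870000 bits
= 483750 bytes
= 472.4121 KB
BDP = 3870000 bits (483750 bytes)


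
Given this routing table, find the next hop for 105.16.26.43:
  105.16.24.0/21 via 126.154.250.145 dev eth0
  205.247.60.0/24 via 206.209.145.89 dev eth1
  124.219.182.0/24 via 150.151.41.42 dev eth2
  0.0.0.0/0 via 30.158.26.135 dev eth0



Longest prefix match for 105.16.26.43:
  /21 105.16.24.0: MATCH
  /24 205.247.60.0: no
  /24 124.219.182.0: no
  /0 0.0.0.0: MATCH
Selected: next-hop 126.154.250.145 via eth0 (matched /21)


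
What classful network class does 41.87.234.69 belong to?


First octet: 41
Binary: 00101001
0xxxxxxx -> Class A (1-126)
Class A, default mask 255.0.0.0 (/8)


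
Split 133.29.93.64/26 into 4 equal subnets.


New prefix = 26 + 2 = 28
Each subnet has 16 addresses
  133.29.93.64/28
  133.29.93.80/28
  133.29.93.96/28
  133.29.93.112/28
Subnets: 133.29.93.64/28, 133.29.93.80/28, 133.29.93.96/28, 133.29.93.112/28


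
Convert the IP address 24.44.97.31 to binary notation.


24 = 00011000
44 = 00101100
97 = 01100001
31 = 00011111
Binary: 00011000.00101100.01100001.00011111


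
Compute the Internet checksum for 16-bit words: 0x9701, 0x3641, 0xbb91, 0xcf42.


Sum all words (with carry folding):
+ 0x9701 = 0x9701
+ 0x3641 = 0xcd42
+ 0xbb91 = 0x88d4
+ 0xcf42 = 0x5817
One's complement: ~0x5817
Checksum = 0xa7e8


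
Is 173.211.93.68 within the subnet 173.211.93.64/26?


Subnet network: 173.211.93.64
Test IP AND mask: 173.211.93.64
Yes, 173.211.93.68 is in 173.211.93.64/26


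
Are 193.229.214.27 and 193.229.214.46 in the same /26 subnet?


Mask: 255.255.255.192
193.229.214.27 AND mask = 193.229.214.0
193.229.214.46 AND mask = 193.229.214.0
Yes, same subnet (193.229.214.0)


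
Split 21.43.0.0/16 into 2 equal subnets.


New prefix = 16 + 1 = 17
Each subnet has 32768 addresses
  21.43.0.0/17
  21.43.128.0/17
Subnets: 21.43.0.0/17, 21.43.128.0/17


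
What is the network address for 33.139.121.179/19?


IP:   00100001.10001011.01111001.10110011
Mask: 11111111.11111111.11100000.00000000
AND operation:
Net:  00100001.10001011.01100000.00000000
Network: 33.139.96.0/19


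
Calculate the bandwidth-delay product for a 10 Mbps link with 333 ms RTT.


BDP = bandwidth * RTT
= 10 Mbps * 333 ms
= 10 * 1e6 * 333 / 1000 bits
= 3330000 bits
= 416250 bytes
= 406.4941 KB
BDP = 3330000 bits (416250 bytes)


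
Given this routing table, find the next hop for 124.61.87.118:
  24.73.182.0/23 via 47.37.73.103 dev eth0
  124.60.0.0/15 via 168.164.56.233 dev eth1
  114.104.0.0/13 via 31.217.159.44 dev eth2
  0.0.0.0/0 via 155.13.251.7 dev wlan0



Longest prefix match for 124.61.87.118:
  /23 24.73.182.0: no
  /15 124.60.0.0: MATCH
  /13 114.104.0.0: no
  /0 0.0.0.0: MATCH
Selected: next-hop 168.164.56.233 via eth1 (matched /15)


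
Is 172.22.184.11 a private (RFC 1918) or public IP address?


RFC 1918 private ranges:
  10.0.0.0/8 (10.0.0.0 - 10.255.255.255)
  172.16.0.0/12 (172.16.0.0 - 172.31.255.255)
  192.168.0.0/16 (192.168.0.0 - 192.168.255.255)
Private (in 172.16.0.0/12)


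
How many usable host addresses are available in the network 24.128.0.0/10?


Host bits = 32 - 10 = 22
Total addresses = 2^22 = 4194304
Usable = total - 2 (network and broadcast)
Usable hosts: 4194302


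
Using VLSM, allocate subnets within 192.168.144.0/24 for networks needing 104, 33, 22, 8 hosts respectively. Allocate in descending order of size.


104 hosts -> /25 (126 usable): 192.168.144.0/25
33 hosts -> /26 (62 usable): 192.168.144.128/26
22 hosts -> /27 (30 usable): 192.168.144.192/27
8 hosts -> /28 (14 usable): 192.168.144.224/28
Allocation: 192.168.144.0/25 (104 hosts, 126 usable); 192.168.144.128/26 (33 hosts, 62 usable); 192.168.144.192/27 (22 hosts, 30 usable); 192.168.144.224/28 (8 hosts, 14 usable)


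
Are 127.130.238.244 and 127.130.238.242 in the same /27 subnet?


Mask: 255.255.255.224
127.130.238.244 AND mask = 127.130.238.224
127.130.238.242 AND mask = 127.130.238.224
Yes, same subnet (127.130.238.224)


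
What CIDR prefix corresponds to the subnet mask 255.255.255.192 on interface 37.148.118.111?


Binary: 11111111.11111111.11111111.11000000
Count leading 1s
Prefix: /26


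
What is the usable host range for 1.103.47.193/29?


Network: 1.103.47.192
Broadcast: 1.103.47.199
First usable = network + 1
Last usable = broadcast - 1
Range: 1.103.47.193 to 1.103.47.198


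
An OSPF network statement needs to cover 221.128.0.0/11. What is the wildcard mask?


Subnet mask: 255.224.0.0
Wildcard = 255.255.255.255 - subnet mask
255 - 255 = 0
255 - 224 = 31
255 - 0 = 255
255 - 0 = 255
Wildcard: 0.31.255.255


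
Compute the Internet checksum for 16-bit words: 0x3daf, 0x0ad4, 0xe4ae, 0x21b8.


Sum all words (with carry folding):
+ 0x3daf = 0x3daf
+ 0x0ad4 = 0x4883
+ 0xe4ae = 0x2d32
+ 0x21b8 = 0x4eea
One's complement: ~0x4eea
Checksum = 0xb115


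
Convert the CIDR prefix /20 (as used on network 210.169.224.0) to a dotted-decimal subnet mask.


/20 means 20 network bits, 12 host bits
Binary: 11111111111111111111000000000000
Mask: 255.255.240.0


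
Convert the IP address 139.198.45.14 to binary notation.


139 = 10001011
198 = 11000110
45 = 00101101
14 = 00001110
Binary: 10001011.11000110.00101101.00001110


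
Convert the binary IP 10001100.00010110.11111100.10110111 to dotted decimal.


10001100 = 140
00010110 = 22
11111100 = 252
10110111 = 183
IP: 140.22.252.183


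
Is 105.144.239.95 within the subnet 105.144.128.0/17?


Subnet network: 105.144.128.0
Test IP AND mask: 105.144.128.0
Yes, 105.144.239.95 is in 105.144.128.0/17


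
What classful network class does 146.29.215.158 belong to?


First octet: 146
Binary: 10010010
10xxxxxx -> Class B (128-191)
Class B, default mask 255.255.0.0 (/16)


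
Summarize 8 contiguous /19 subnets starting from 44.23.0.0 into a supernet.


Original prefix: /19
Number of subnets: 8 = 2^3
New prefix = 19 - 3 = 16
Supernet: 44.23.0.0/16


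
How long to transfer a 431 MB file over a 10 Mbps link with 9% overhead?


Effective throughput = 10 * (1 - 9/100) = 9.1 Mbps
File size in Mb = 431 * 8 = 3448 Mb
Time = 3448 / 9.1
Time = 378.9011 seconds


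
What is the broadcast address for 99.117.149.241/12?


Network: 99.112.0.0/12
Host bits = 20
Set all host bits to 1:
Broadcast: 99.127.255.255


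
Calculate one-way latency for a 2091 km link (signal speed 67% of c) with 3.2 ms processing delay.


Speed = 0.67 * 3e5 km/s = 201000 km/s
Propagation delay = 2091 / 201000 = 0.0104 s = 10.403 ms
Processing delay = 3.2 ms
Total one-way latency = 13.603 ms


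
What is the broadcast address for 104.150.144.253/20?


Network: 104.150.144.0/20
Host bits = 12
Set all host bits to 1:
Broadcast: 104.150.159.255


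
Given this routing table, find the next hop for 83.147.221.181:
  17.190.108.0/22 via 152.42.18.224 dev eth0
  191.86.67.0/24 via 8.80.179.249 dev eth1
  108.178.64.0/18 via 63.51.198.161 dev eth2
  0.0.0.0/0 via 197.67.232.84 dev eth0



Longest prefix match for 83.147.221.181:
  /22 17.190.108.0: no
  /24 191.86.67.0: no
  /18 108.178.64.0: no
  /0 0.0.0.0: MATCH
Selected: next-hop 197.67.232.84 via eth0 (matched /0)


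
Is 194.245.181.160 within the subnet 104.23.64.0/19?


Subnet network: 104.23.64.0
Test IP AND mask: 194.245.160.0
No, 194.245.181.160 is not in 104.23.64.0/19


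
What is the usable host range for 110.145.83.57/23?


Network: 110.145.82.0
Broadcast: 110.145.83.255
First usable = network + 1
Last usable = broadcast - 1
Range: 110.145.82.1 to 110.145.83.254


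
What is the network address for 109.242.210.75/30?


IP:   01101101.11110010.11010010.01001011
Mask: 11111111.11111111.11111111.11111100
AND operation:
Net:  01101101.11110010.11010010.01001000
Network: 109.242.210.72/30


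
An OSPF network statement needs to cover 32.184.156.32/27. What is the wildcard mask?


Subnet mask: 255.255.255.224
Wildcard = 255.255.255.255 - subnet mask
255 - 255 = 0
255 - 255 = 0
255 - 255 = 0
255 - 224 = 31
Wildcard: 0.0.0.31


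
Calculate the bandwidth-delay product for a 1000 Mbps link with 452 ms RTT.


BDP = bandwidth * RTT
= 1000 Mbps * 452 ms
= 1000 * 1e6 * 452 / 1000 bits
= 452000000 bits
= 56500000 bytes
= 55175.7812 KB
BDP = 452000000 bits (56500000 bytes)


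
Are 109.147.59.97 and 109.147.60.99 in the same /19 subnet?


Mask: 255.255.224.0
109.147.59.97 AND mask = 109.147.32.0
109.147.60.99 AND mask = 109.147.32.0
Yes, same subnet (109.147.32.0)


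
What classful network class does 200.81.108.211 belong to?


First octet: 200
Binary: 11001000
110xxxxx -> Class C (192-223)
Class C, default mask 255.255.255.0 (/24)


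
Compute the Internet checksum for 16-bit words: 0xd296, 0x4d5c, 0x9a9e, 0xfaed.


Sum all words (with carry folding):
+ 0xd296 = 0xd296
+ 0x4d5c = 0x1ff3
+ 0x9a9e = 0xba91
+ 0xfaed = 0xb57f
One's complement: ~0xb57f
Checksum = 0x4a80


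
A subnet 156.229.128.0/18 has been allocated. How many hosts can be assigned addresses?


Host bits = 32 - 18 = 14
Total addresses = 2^14 = 16384
Usable = total - 2 (network and broadcast)
Usable hosts: 16382


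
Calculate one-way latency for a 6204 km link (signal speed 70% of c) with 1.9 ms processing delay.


Speed = 0.7 * 3e5 km/s = 210000 km/s
Propagation delay = 6204 / 210000 = 0.0295 s = 29.5429 ms
Processing delay = 1.9 ms
Total one-way latency = 31.4429 ms


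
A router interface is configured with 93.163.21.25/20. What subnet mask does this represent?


/20 means 20 network bits, 12 host bits
Binary: 11111111111111111111000000000000
Mask: 255.255.240.0


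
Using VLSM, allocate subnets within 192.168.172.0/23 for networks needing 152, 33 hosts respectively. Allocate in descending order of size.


152 hosts -> /24 (254 usable): 192.168.172.0/24
33 hosts -> /26 (62 usable): 192.168.173.0/26
Allocation: 192.168.172.0/24 (152 hosts, 254 usable); 192.168.173.0/26 (33 hosts, 62 usable)


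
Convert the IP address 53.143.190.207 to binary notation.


53 = 00110101
143 = 10001111
190 = 10111110
207 = 11001111
Binary: 00110101.10001111.10111110.11001111


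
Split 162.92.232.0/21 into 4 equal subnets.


New prefix = 21 + 2 = 23
Each subnet has 512 addresses
  162.92.232.0/23
  162.92.234.0/23
  162.92.236.0/23
  162.92.238.0/23
Subnets: 162.92.232.0/23, 162.92.234.0/23, 162.92.236.0/23, 162.92.238.0/23


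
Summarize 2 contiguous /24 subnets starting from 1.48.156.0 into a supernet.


Original prefix: /24
Number of subnets: 2 = 2^1
New prefix = 24 - 1 = 23
Supernet: 1.48.156.0/23


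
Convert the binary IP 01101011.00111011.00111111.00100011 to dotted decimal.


01101011 = 107
00111011 = 59
00111111 = 63
00100011 = 35
IP: 107.59.63.35


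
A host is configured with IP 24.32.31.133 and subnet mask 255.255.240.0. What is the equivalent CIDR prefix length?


Binary: 11111111.11111111.11110000.00000000
Count leading 1s
Prefix: /20


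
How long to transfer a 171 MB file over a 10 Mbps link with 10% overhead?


Effective throughput = 10 * (1 - 10/100) = 9 Mbps
File size in Mb = 171 * 8 = 1368 Mb
Time = 1368 / 9
Time = 152 seconds


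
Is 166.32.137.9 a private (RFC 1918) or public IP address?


RFC 1918 private ranges:
  10.0.0.0/8 (10.0.0.0 - 10.255.255.255)
  172.16.0.0/12 (172.16.0.0 - 172.31.255.255)
  192.168.0.0/16 (192.168.0.0 - 192.168.255.255)
Public (not in any RFC 1918 range)


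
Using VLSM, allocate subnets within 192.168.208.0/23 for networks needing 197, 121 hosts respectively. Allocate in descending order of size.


197 hosts -> /24 (254 usable): 192.168.208.0/24
121 hosts -> /25 (126 usable): 192.168.209.0/25
Allocation: 192.168.208.0/24 (197 hosts, 254 usable); 192.168.209.0/25 (121 hosts, 126 usable)


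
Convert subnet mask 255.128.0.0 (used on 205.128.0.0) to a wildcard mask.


Subnet mask: 255.128.0.0
Wildcard = 255.255.255.255 - subnet mask
255 - 255 = 0
255 - 128 = 127
255 - 0 = 255
255 - 0 = 255
Wildcard: 0.127.255.255


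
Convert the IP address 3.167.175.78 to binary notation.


3 = 00000011
167 = 10100111
175 = 10101111
78 = 01001110
Binary: 00000011.10100111.10101111.01001110


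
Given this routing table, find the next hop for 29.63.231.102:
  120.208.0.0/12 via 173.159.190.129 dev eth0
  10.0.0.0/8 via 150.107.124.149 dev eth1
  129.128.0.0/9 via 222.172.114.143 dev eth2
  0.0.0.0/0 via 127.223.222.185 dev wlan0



Longest prefix match for 29.63.231.102:
  /12 120.208.0.0: no
  /8 10.0.0.0: no
  /9 129.128.0.0: no
  /0 0.0.0.0: MATCH
Selected: next-hop 127.223.222.185 via wlan0 (matched /0)


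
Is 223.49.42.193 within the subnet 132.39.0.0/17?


Subnet network: 132.39.0.0
Test IP AND mask: 223.49.0.0
No, 223.49.42.193 is not in 132.39.0.0/17


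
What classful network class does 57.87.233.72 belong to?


First octet: 57
Binary: 00111001
0xxxxxxx -> Class A (1-126)
Class A, default mask 255.0.0.0 (/8)


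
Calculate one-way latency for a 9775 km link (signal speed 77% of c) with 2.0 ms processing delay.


Speed = 0.77 * 3e5 km/s = 231000 km/s
Propagation delay = 9775 / 231000 = 0.0423 s = 42.316 ms
Processing delay = 2.0 ms
Total one-way latency = 44.316 ms


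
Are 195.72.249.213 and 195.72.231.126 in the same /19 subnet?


Mask: 255.255.224.0
195.72.249.213 AND mask = 195.72.224.0
195.72.231.126 AND mask = 195.72.224.0
Yes, same subnet (195.72.224.0)


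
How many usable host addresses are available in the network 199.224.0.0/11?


Host bits = 32 - 11 = 21
Total addresses = 2^21 = 2097152
Usable = total - 2 (network and broadcast)
Usable hosts: 2097150


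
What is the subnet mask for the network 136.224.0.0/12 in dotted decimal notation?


/12 means 12 network bits, 20 host bits
Binary: 11111111111100000000000000000000
Mask: 255.240.0.0


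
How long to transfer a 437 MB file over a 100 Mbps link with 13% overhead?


Effective throughput = 100 * (1 - 13/100) = 87 Mbps
File size in Mb = 437 * 8 = 3496 Mb
Time = 3496 / 87
Time = 40.1839 seconds


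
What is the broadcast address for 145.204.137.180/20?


Network: 145.204.128.0/20
Host bits = 12
Set all host bits to 1:
Broadcast: 145.204.143.255


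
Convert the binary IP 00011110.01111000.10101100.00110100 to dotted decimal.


00011110 = 30
01111000 = 120
10101100 = 172
00110100 = 52
IP: 30.120.172.52


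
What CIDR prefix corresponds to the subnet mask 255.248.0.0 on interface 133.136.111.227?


Binary: 11111111.11111000.00000000.00000000
Count leading 1s
Prefix: /13


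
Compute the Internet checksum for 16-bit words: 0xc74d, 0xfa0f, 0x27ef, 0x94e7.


Sum all words (with carry folding):
+ 0xc74d = 0xc74d
+ 0xfa0f = 0xc15d
+ 0x27ef = 0xe94c
+ 0x94e7 = 0x7e34
One's complement: ~0x7e34
Checksum = 0x81cb


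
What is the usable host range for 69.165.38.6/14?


Network: 69.164.0.0
Broadcast: 69.167.255.255
First usable = network + 1
Last usable = broadcast - 1
Range: 69.164.0.1 to 69.167.255.254


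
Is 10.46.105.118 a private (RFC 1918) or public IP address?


RFC 1918 private ranges:
  10.0.0.0/8 (10.0.0.0 - 10.255.255.255)
  172.16.0.0/12 (172.16.0.0 - 172.31.255.255)
  192.168.0.0/16 (192.168.0.0 - 192.168.255.255)
Private (in 10.0.0.0/8)


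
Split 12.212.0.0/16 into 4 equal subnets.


New prefix = 16 + 2 = 18
Each subnet has 16384 addresses
  12.212.0.0/18
  12.212.64.0/18
  12.212.128.0/18
  12.212.192.0/18
Subnets: 12.212.0.0/18, 12.212.64.0/18, 12.212.128.0/18, 12.212.192.0/18


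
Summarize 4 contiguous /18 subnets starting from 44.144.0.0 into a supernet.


Original prefix: /18
Number of subnets: 4 = 2^2
New prefix = 18 - 2 = 16
Supernet: 44.144.0.0/16


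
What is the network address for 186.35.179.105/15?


IP:   10111010.00100011.10110011.01101001
Mask: 11111111.11111110.00000000.00000000
AND operation:
Net:  10111010.00100010.00000000.00000000
Network: 186.34.0.0/15


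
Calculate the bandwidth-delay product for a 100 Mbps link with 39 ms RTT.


BDP = bandwidth * RTT
= 100 Mbps * 39 ms
= 100 * 1e6 * 39 / 1000 bits
= 3900000 bits
= 487500 bytes
= 476.0742 KB
BDP = 3900000 bits (487500 bytes)


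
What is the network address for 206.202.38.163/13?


IP:   11001110.11001010.00100110.10100011
Mask: 11111111.11111000.00000000.00000000
AND operation:
Net:  11001110.11001000.00000000.00000000
Network: 206.200.0.0/13


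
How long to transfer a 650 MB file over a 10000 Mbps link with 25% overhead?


Effective throughput = 10000 * (1 - 25/100) = 7500 Mbps
File size in Mb = 650 * 8 = 5200 Mb
Time = 5200 / 7500
Time = 0.6933 seconds


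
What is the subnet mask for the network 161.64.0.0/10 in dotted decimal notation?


/10 means 10 network bits, 22 host bits
Binary: 11111111110000000000000000000000
Mask: 255.192.0.0


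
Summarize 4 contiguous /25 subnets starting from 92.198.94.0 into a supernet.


Original prefix: /25
Number of subnets: 4 = 2^2
New prefix = 25 - 2 = 23
Supernet: 92.198.94.0/23


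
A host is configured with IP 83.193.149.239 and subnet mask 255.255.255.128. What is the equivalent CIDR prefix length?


Binary: 11111111.11111111.11111111.10000000
Count leading 1s
Prefix: /25


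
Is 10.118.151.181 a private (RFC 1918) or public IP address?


RFC 1918 private ranges:
  10.0.0.0/8 (10.0.0.0 - 10.255.255.255)
  172.16.0.0/12 (172.16.0.0 - 172.31.255.255)
  192.168.0.0/16 (192.168.0.0 - 192.168.255.255)
Private (in 10.0.0.0/8)


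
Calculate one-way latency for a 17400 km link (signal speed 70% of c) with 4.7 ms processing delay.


Speed = 0.7 * 3e5 km/s = 210000 km/s
Propagation delay = 17400 / 210000 = 0.0829 s = 82.8571 ms
Processing delay = 4.7 ms
Total one-way latency = 87.5571 ms


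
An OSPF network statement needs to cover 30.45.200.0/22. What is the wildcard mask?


Subnet mask: 255.255.252.0
Wildcard = 255.255.255.255 - subnet mask
255 - 255 = 0
255 - 255 = 0
255 - 252 = 3
255 - 0 = 255
Wildcard: 0.0.3.255


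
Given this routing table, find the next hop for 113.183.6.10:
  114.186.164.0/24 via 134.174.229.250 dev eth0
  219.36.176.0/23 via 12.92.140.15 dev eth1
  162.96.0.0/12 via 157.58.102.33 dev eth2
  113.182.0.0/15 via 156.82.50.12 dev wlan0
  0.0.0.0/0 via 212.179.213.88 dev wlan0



Longest prefix match for 113.183.6.10:
  /24 114.186.164.0: no
  /23 219.36.176.0: no
  /12 162.96.0.0: no
  /15 113.182.0.0: MATCH
  /0 0.0.0.0: MATCH
Selected: next-hop 156.82.50.12 via wlan0 (matched /15)


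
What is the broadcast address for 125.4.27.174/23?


Network: 125.4.26.0/23
Host bits = 9
Set all host bits to 1:
Broadcast: 125.4.27.255


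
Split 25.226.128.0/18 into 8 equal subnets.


New prefix = 18 + 3 = 21
Each subnet has 2048 addresses
  25.226.128.0/21
  25.226.136.0/21
  25.226.144.0/21
  25.226.152.0/21
  25.226.160.0/21
  25.226.168.0/21
  25.226.176.0/21
  25.226.184.0/21
Subnets: 25.226.128.0/21, 25.226.136.0/21, 25.226.144.0/21, 25.226.152.0/21, 25.226.160.0/21, 25.226.168.0/21, 25.226.176.0/21, 25.226.184.0/21


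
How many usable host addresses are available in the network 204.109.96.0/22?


Host bits = 32 - 22 = 10
Total addresses = 2^10 = 1024
Usable = total - 2 (network and broadcast)
Usable hosts: 1022


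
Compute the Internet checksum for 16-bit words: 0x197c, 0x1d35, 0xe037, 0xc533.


Sum all words (with carry folding):
+ 0x197c = 0x197c
+ 0x1d35 = 0x36b1
+ 0xe037 = 0x16e9
+ 0xc533 = 0xdc1c
One's complement: ~0xdc1c
Checksum = 0x23e3


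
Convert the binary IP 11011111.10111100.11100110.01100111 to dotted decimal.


11011111 = 223
10111100 = 188
11100110 = 230
01100111 = 103
IP: 223.188.230.103


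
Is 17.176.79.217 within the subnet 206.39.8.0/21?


Subnet network: 206.39.8.0
Test IP AND mask: 17.176.72.0
No, 17.176.79.217 is not in 206.39.8.0/21


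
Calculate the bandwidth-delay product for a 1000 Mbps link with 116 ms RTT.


BDP = bandwidth * RTT
= 1000 Mbps * 116 ms
= 1000 * 1e6 * 116 / 1000 bits
= 116000000 bits
= 14500000 bytes
= 14160.1562 KB
BDP = 116000000 bits (14500000 bytes)


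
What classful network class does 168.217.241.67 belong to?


First octet: 168
Binary: 10101000
10xxxxxx -> Class B (128-191)
Class B, default mask 255.255.0.0 (/16)


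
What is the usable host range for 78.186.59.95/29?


Network: 78.186.59.88
Broadcast: 78.186.59.95
First usable = network + 1
Last usable = broadcast - 1
Range: 78.186.59.89 to 78.186.59.94


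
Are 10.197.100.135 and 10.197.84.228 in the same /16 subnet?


Mask: 255.255.0.0
10.197.100.135 AND mask = 10.197.0.0
10.197.84.228 AND mask = 10.197.0.0
Yes, same subnet (10.197.0.0)


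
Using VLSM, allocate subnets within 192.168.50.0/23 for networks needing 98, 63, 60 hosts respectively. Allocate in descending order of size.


98 hosts -> /25 (126 usable): 192.168.50.0/25
63 hosts -> /25 (126 usable): 192.168.50.128/25
60 hosts -> /26 (62 usable): 192.168.51.0/26
Allocation: 192.168.50.0/25 (98 hosts, 126 usable); 192.168.50.128/25 (63 hosts, 126 usable); 192.168.51.0/26 (60 hosts, 62 usable)


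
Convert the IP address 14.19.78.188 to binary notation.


14 = 00001110
19 = 00010011
78 = 01001110
188 = 10111100
Binary: 00001110.00010011.01001110.10111100


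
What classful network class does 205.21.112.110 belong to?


First octet: 205
Binary: 11001101
110xxxxx -> Class C (192-223)
Class C, default mask 255.255.255.0 (/24)


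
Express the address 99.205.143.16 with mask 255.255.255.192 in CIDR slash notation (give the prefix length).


Binary: 11111111.11111111.11111111.11000000
Count leading 1s
Prefix: /26


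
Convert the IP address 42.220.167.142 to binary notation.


42 = 00101010
220 = 11011100
167 = 10100111
142 = 10001110
Binary: 00101010.11011100.10100111.10001110


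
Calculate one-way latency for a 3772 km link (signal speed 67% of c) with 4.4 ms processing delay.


Speed = 0.67 * 3e5 km/s = 201000 km/s
Propagation delay = 3772 / 201000 = 0.0188 s = 18.7662 ms
Processing delay = 4.4 ms
Total one-way latency = 23.1662 ms


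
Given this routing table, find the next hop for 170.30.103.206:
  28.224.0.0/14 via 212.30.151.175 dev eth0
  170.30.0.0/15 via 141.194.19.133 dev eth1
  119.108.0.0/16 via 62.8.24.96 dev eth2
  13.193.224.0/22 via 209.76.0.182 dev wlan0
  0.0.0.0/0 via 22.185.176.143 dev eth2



Longest prefix match for 170.30.103.206:
  /14 28.224.0.0: no
  /15 170.30.0.0: MATCH
  /16 119.108.0.0: no
  /22 13.193.224.0: no
  /0 0.0.0.0: MATCH
Selected: next-hop 141.194.19.133 via eth1 (matched /15)


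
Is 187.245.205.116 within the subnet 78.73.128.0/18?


Subnet network: 78.73.128.0
Test IP AND mask: 187.245.192.0
No, 187.245.205.116 is not in 78.73.128.0/18


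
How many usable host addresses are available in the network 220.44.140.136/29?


Host bits = 32 - 29 = 3
Total addresses = 2^3 = 8
Usable = total - 2 (network and broadcast)
Usable hosts: 6


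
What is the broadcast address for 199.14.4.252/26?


Network: 199.14.4.192/26
Host bits = 6
Set all host bits to 1:
Broadcast: 199.14.4.255


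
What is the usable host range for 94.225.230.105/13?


Network: 94.224.0.0
Broadcast: 94.231.255.255
First usable = network + 1
Last usable = broadcast - 1
Range: 94.224.0.1 to 94.231.255.254


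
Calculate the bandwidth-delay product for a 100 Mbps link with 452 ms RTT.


BDP = bandwidth * RTT
= 100 Mbps * 452 ms
= 100 * 1e6 * 452 / 1000 bits
= 45200000 bits
= 5650000 bytes
= 5517.5781 KB
BDP = 45200000 bits (5650000 bytes)


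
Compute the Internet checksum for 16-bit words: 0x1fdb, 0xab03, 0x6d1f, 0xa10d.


Sum all words (with carry folding):
+ 0x1fdb = 0x1fdb
+ 0xab03 = 0xcade
+ 0x6d1f = 0x37fe
+ 0xa10d = 0xd90b
One's complement: ~0xd90b
Checksum = 0x26f4


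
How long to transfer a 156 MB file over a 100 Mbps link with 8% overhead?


Effective throughput = 100 * (1 - 8/100) = 92 Mbps
File size in Mb = 156 * 8 = 1248 Mb
Time = 1248 / 92
Time = 13.5652 seconds


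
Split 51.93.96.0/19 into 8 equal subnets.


New prefix = 19 + 3 = 22
Each subnet has 1024 addresses
  51.93.96.0/22
  51.93.100.0/22
  51.93.104.0/22
  51.93.108.0/22
  51.93.112.0/22
  51.93.116.0/22
  51.93.120.0/22
  51.93.124.0/22
Subnets: 51.93.96.0/22, 51.93.100.0/22, 51.93.104.0/22, 51.93.108.0/22, 51.93.112.0/22, 51.93.116.0/22, 51.93.120.0/22, 51.93.124.0/22


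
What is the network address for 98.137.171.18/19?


IP:   01100010.10001001.10101011.00010010
Mask: 11111111.11111111.11100000.00000000
AND operation:
Net:  01100010.10001001.10100000.00000000
Network: 98.137.160.0/19


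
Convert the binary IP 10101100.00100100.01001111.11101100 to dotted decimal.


10101100 = 172
00100100 = 36
01001111 = 79
11101100 = 236
IP: 172.36.79.236


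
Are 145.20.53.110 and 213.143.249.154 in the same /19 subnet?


Mask: 255.255.224.0
145.20.53.110 AND mask = 145.20.32.0
213.143.249.154 AND mask = 213.143.224.0
No, different subnets (145.20.32.0 vs 213.143.224.0)


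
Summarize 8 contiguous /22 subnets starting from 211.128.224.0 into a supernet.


Original prefix: /22
Number of subnets: 8 = 2^3
New prefix = 22 - 3 = 19
Supernet: 211.128.224.0/19


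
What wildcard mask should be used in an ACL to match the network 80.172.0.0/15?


Subnet mask: 255.254.0.0
Wildcard = 255.255.255.255 - subnet mask
255 - 255 = 0
255 - 254 = 1
255 - 0 = 255
255 - 0 = 255
Wildcard: 0.1.255.255


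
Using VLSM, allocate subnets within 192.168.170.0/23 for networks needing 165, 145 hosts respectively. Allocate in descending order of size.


165 hosts -> /24 (254 usable): 192.168.170.0/24
145 hosts -> /24 (254 usable): 192.168.171.0/24
Allocation: 192.168.170.0/24 (165 hosts, 254 usable); 192.168.171.0/24 (145 hosts, 254 usable)


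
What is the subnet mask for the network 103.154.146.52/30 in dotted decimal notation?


/30 means 30 network bits, 2 host bits
Binary: 11111111111111111111111111111100
Mask: 255.255.255.252


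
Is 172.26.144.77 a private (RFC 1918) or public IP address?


RFC 1918 private ranges:
  10.0.0.0/8 (10.0.0.0 - 10.255.255.255)
  172.16.0.0/12 (172.16.0.0 - 172.31.255.255)
  192.168.0.0/16 (192.168.0.0 - 192.168.255.255)
Private (in 172.16.0.0/12)


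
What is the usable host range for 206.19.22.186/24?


Network: 206.19.22.0
Broadcast: 206.19.22.255
First usable = network + 1
Last usable = broadcast - 1
Range: 206.19.22.1 to 206.19.22.254


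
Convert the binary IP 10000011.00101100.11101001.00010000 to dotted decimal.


10000011 = 131
00101100 = 44
11101001 = 233
00010000 = 16
IP: 131.44.233.16


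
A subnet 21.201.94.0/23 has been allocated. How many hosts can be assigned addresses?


Host bits = 32 - 23 = 9
Total addresses = 2^9 = 512
Usable = total - 2 (network and broadcast)
Usable hosts: 510


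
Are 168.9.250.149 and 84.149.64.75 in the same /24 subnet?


Mask: 255.255.255.0
168.9.250.149 AND mask = 168.9.250.0
84.149.64.75 AND mask = 84.149.64.0
No, different subnets (168.9.250.0 vs 84.149.64.0)


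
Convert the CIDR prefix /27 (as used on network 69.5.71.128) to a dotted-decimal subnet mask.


/27 means 27 network bits, 5 host bits
Binary: 11111111111111111111111111100000
Mask: 255.255.255.224


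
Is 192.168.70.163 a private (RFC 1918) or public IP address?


RFC 1918 private ranges:
  10.0.0.0/8 (10.0.0.0 - 10.255.255.255)
  172.16.0.0/12 (172.16.0.0 - 172.31.255.255)
  192.168.0.0/16 (192.168.0.0 - 192.168.255.255)
Private (in 192.168.0.0/16)


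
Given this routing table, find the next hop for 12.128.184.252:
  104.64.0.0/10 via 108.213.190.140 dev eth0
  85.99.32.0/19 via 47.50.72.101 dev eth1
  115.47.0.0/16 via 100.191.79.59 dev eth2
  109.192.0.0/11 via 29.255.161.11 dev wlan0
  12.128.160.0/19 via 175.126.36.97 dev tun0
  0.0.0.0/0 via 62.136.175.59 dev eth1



Longest prefix match for 12.128.184.252:
  /10 104.64.0.0: no
  /19 85.99.32.0: no
  /16 115.47.0.0: no
  /11 109.192.0.0: no
  /19 12.128.160.0: MATCH
  /0 0.0.0.0: MATCH
Selected: next-hop 175.126.36.97 via tun0 (matched /19)


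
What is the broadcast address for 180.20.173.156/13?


Network: 180.16.0.0/13
Host bits = 19
Set all host bits to 1:
Broadcast: 180.23.255.255


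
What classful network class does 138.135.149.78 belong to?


First octet: 138
Binary: 10001010
10xxxxxx -> Class B (128-191)
Class B, default mask 255.255.0.0 (/16)


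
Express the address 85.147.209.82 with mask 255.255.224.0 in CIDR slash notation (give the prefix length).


Binary: 11111111.11111111.11100000.00000000
Count leading 1s
Prefix: /19


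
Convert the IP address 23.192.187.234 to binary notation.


23 = 00010111
192 = 11000000
187 = 10111011
234 = 11101010
Binary: 00010111.11000000.10111011.11101010


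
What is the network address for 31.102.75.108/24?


IP:   00011111.01100110.01001011.01101100
Mask: 11111111.11111111.11111111.00000000
AND operation:
Net:  00011111.01100110.01001011.00000000
Network: 31.102.75.0/24


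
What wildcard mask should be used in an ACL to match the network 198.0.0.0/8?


Subnet mask: 255.0.0.0
Wildcard = 255.255.255.255 - subnet mask
255 - 255 = 0
255 - 0 = 255
255 - 0 = 255
255 - 0 = 255
Wildcard: 0.255.255.255


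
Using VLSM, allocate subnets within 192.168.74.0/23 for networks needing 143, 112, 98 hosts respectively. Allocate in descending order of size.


143 hosts -> /24 (254 usable): 192.168.74.0/24
112 hosts -> /25 (126 usable): 192.168.75.0/25
98 hosts -> /25 (126 usable): 192.168.75.128/25
Allocation: 192.168.74.0/24 (143 hosts, 254 usable); 192.168.75.0/25 (112 hosts, 126 usable); 192.168.75.128/25 (98 hosts, 126 usable)


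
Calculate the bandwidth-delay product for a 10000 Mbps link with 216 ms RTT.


BDP = bandwidth * RTT
= 10000 Mbps * 216 ms
= 10000 * 1e6 * 216 / 1000 bits
= 2160000000 bits
= 270000000 bytes
= 263671.875 KB
BDP = 2160000000 bits (270000000 bytes)


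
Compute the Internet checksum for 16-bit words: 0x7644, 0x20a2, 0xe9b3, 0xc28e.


Sum all words (with carry folding):
+ 0x7644 = 0x7644
+ 0x20a2 = 0x96e6
+ 0xe9b3 = 0x809a
+ 0xc28e = 0x4329
One's complement: ~0x4329
Checksum = 0xbcd6


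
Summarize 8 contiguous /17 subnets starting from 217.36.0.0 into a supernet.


Original prefix: /17
Number of subnets: 8 = 2^3
New prefix = 17 - 3 = 14
Supernet: 217.36.0.0/14


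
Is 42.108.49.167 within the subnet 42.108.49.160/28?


Subnet network: 42.108.49.160
Test IP AND mask: 42.108.49.160
Yes, 42.108.49.167 is in 42.108.49.160/28


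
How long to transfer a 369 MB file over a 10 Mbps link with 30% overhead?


Effective throughput = 10 * (1 - 30/100) = 7 Mbps
File size in Mb = 369 * 8 = 2952 Mb
Time = 2952 / 7
Time = 421.7143 seconds


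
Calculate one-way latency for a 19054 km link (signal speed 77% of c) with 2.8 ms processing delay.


Speed = 0.77 * 3e5 km/s = 231000 km/s
Propagation delay = 19054 / 231000 = 0.0825 s = 82.4848 ms
Processing delay = 2.8 ms
Total one-way latency = 85.2848 ms


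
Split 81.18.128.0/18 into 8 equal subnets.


New prefix = 18 + 3 = 21
Each subnet has 2048 addresses
  81.18.128.0/21
  81.18.136.0/21
  81.18.144.0/21
  81.18.152.0/21
  81.18.160.0/21
  81.18.168.0/21
  81.18.176.0/21
  81.18.184.0/21
Subnets: 81.18.128.0/21, 81.18.136.0/21, 81.18.144.0/21, 81.18.152.0/21, 81.18.160.0/21, 81.18.168.0/21, 81.18.176.0/21, 81.18.184.0/21


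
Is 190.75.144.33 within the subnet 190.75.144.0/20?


Subnet network: 190.75.144.0
Test IP AND mask: 190.75.144.0
Yes, 190.75.144.33 is in 190.75.144.0/20


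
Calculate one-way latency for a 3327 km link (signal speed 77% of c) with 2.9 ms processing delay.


Speed = 0.77 * 3e5 km/s = 231000 km/s
Propagation delay = 3327 / 231000 = 0.0144 s = 14.4026 ms
Processing delay = 2.9 ms
Total one-way latency = 17.3026 ms


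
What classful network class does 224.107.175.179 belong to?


First octet: 224
Binary: 11100000
1110xxxx -> Class D (224-239)
Class D (multicast), default mask N/A


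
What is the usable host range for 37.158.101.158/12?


Network: 37.144.0.0
Broadcast: 37.159.255.255
First usable = network + 1
Last usable = broadcast - 1
Range: 37.144.0.1 to 37.159.255.254


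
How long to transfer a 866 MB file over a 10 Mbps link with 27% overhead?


Effective throughput = 10 * (1 - 27/100) = 7.3 Mbps
File size in Mb = 866 * 8 = 6928 Mb
Time = 6928 / 7.3
Time = 949.0411 seconds


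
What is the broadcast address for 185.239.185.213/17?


Network: 185.239.128.0/17
Host bits = 15
Set all host bits to 1:
Broadcast: 185.239.255.255


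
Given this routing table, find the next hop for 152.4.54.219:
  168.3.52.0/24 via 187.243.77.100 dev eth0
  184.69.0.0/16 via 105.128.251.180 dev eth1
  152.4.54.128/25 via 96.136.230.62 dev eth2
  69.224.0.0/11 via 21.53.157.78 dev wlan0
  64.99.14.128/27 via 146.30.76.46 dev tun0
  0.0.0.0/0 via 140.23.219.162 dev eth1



Longest prefix match for 152.4.54.219:
  /24 168.3.52.0: no
  /16 184.69.0.0: no
  /25 152.4.54.128: MATCH
  /11 69.224.0.0: no
  /27 64.99.14.128: no
  /0 0.0.0.0: MATCH
Selected: next-hop 96.136.230.62 via eth2 (matched /25)


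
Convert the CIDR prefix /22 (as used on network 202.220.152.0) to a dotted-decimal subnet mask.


/22 means 22 network bits, 10 host bits
Binary: 11111111111111111111110000000000
Mask: 255.255.252.0


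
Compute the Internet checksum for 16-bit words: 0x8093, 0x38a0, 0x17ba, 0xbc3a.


Sum all words (with carry folding):
+ 0x8093 = 0x8093
+ 0x38a0 = 0xb933
+ 0x17ba = 0xd0ed
+ 0xbc3a = 0x8d28
One's complement: ~0x8d28
Checksum = 0x72d7


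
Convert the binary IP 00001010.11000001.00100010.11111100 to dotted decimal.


00001010 = 10
11000001 = 193
00100010 = 34
11111100 = 252
IP: 10.193.34.252


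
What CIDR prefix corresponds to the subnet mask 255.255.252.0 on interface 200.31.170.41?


Binary: 11111111.11111111.11111100.00000000
Count leading 1s
Prefix: /22


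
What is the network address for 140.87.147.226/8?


IP:   10001100.01010111.10010011.11100010
Mask: 11111111.00000000.00000000.00000000
AND operation:
Net:  10001100.00000000.00000000.00000000
Network: 140.0.0.0/8


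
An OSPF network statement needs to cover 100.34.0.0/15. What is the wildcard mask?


Subnet mask: 255.254.0.0
Wildcard = 255.255.255.255 - subnet mask
255 - 255 = 0
255 - 254 = 1
255 - 0 = 255
255 - 0 = 255
Wildcard: 0.1.255.255


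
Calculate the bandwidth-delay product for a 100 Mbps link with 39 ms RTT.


BDP = bandwidth * RTT
= 100 Mbps * 39 ms
= 100 * 1e6 * 39 / 1000 bits
= 3900000 bits
= 487500 bytes
= 476.0742 KB
BDP = 3900000 bits (487500 bytes)


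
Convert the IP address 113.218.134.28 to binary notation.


113 = 01110001
218 = 11011010
134 = 10000110
28 = 00011100
Binary: 01110001.11011010.10000110.00011100


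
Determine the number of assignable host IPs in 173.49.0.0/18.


Host bits = 32 - 18 = 14
Total addresses = 2^14 = 16384
Usable = total - 2 (network and broadcast)
Usable hosts: 16382


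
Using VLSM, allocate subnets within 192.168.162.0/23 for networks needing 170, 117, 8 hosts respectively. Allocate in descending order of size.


170 hosts -> /24 (254 usable): 192.168.162.0/24
117 hosts -> /25 (126 usable): 192.168.163.0/25
8 hosts -> /28 (14 usable): 192.168.163.128/28
Allocation: 192.168.162.0/24 (170 hosts, 254 usable); 192.168.163.0/25 (117 hosts, 126 usable); 192.168.163.128/28 (8 hosts, 14 usable)


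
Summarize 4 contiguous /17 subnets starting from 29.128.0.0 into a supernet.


Original prefix: /17
Number of subnets: 4 = 2^2
New prefix = 17 - 2 = 15
Supernet: 29.128.0.0/15


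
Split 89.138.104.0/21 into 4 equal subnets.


New prefix = 21 + 2 = 23
Each subnet has 512 addresses
  89.138.104.0/23
  89.138.106.0/23
  89.138.108.0/23
  89.138.110.0/23
Subnets: 89.138.104.0/23, 89.138.106.0/23, 89.138.108.0/23, 89.138.110.0/23


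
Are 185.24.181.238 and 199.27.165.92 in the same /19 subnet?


Mask: 255.255.224.0
185.24.181.238 AND mask = 185.24.160.0
199.27.165.92 AND mask = 199.27.160.0
No, different subnets (185.24.160.0 vs 199.27.160.0)


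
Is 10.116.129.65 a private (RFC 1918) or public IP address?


RFC 1918 private ranges:
  10.0.0.0/8 (10.0.0.0 - 10.255.255.255)
  172.16.0.0/12 (172.16.0.0 - 172.31.255.255)
  192.168.0.0/16 (192.168.0.0 - 192.168.255.255)
Private (in 10.0.0.0/8)


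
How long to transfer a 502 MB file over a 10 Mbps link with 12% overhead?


Effective throughput = 10 * (1 - 12/100) = 8.8 Mbps
File size in Mb = 502 * 8 = 4016 Mb
Time = 4016 / 8.8
Time = 456.3636 seconds


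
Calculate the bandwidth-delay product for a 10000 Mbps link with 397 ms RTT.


BDP = bandwidth * RTT
= 10000 Mbps * 397 ms
= 10000 * 1e6 * 397 / 1000 bits
= 3970000000 bits
= 496250000 bytes
= 484619.1406 KB
BDP = 3970000000 bits (496250000 bytes)


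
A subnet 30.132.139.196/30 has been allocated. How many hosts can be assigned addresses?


Host bits = 32 - 30 = 2
Total addresses = 2^2 = 4
Usable = total - 2 (network and broadcast)
Usable hosts: 2


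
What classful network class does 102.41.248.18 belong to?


First octet: 102
Binary: 01100110
0xxxxxxx -> Class A (1-126)
Class A, default mask 255.0.0.0 (/8)


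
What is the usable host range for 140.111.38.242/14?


Network: 140.108.0.0
Broadcast: 140.111.255.255
First usable = network + 1
Last usable = broadcast - 1
Range: 140.108.0.1 to 140.111.255.254


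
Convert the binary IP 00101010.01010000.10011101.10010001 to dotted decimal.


00101010 = 42
01010000 = 80
10011101 = 157
10010001 = 145
IP: 42.80.157.145


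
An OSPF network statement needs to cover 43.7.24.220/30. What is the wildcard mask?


Subnet mask: 255.255.255.252
Wildcard = 255.255.255.255 - subnet mask
255 - 255 = 0
255 - 255 = 0
255 - 255 = 0
255 - 252 = 3
Wildcard: 0.0.0.3


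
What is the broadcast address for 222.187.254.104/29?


Network: 222.187.254.104/29
Host bits = 3
Set all host bits to 1:
Broadcast: 222.187.254.111


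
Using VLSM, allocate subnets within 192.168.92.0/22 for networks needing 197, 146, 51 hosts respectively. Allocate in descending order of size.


197 hosts -> /24 (254 usable): 192.168.92.0/24
146 hosts -> /24 (254 usable): 192.168.93.0/24
51 hosts -> /26 (62 usable): 192.168.94.0/26
Allocation: 192.168.92.0/24 (197 hosts, 254 usable); 192.168.93.0/24 (146 hosts, 254 usable); 192.168.94.0/26 (51 hosts, 62 usable)
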